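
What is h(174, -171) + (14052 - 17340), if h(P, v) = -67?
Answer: -3355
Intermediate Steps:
h(174, -171) + (14052 - 17340) = -67 + (14052 - 17340) = -67 - 3288 = -3355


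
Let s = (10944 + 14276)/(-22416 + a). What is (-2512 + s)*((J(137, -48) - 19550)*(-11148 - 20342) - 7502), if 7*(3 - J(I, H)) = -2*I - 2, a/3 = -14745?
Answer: -55388163954683584/35889 ≈ -1.5433e+12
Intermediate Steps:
a = -44235 (a = 3*(-14745) = -44235)
J(I, H) = 23/7 + 2*I/7 (J(I, H) = 3 - (-2*I - 2)/7 = 3 - (-2 - 2*I)/7 = 3 + (2/7 + 2*I/7) = 23/7 + 2*I/7)
s = -1940/5127 (s = (10944 + 14276)/(-22416 - 44235) = 25220/(-66651) = 25220*(-1/66651) = -1940/5127 ≈ -0.37839)
(-2512 + s)*((J(137, -48) - 19550)*(-11148 - 20342) - 7502) = (-2512 - 1940/5127)*(((23/7 + (2/7)*137) - 19550)*(-11148 - 20342) - 7502) = -12880964*(((23/7 + 274/7) - 19550)*(-31490) - 7502)/5127 = -12880964*((297/7 - 19550)*(-31490) - 7502)/5127 = -12880964*(-136553/7*(-31490) - 7502)/5127 = -12880964*(4300053970/7 - 7502)/5127 = -12880964/5127*4300001456/7 = -55388163954683584/35889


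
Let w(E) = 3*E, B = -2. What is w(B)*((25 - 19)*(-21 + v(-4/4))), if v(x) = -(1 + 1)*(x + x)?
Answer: 612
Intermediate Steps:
v(x) = -4*x (v(x) = -2*2*x = -4*x)
w(B)*((25 - 19)*(-21 + v(-4/4))) = (3*(-2))*((25 - 19)*(-21 - (-16)/4)) = -36*(-21 - (-16)/4) = -36*(-21 - 4*(-1)) = -36*(-21 + 4) = -36*(-17) = -6*(-102) = 612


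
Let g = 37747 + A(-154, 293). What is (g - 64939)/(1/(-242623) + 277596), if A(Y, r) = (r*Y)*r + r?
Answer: -3214183372835/67351174307 ≈ -47.723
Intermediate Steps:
A(Y, r) = r + Y*r**2 (A(Y, r) = (Y*r)*r + r = Y*r**2 + r = r + Y*r**2)
g = -13182706 (g = 37747 + 293*(1 - 154*293) = 37747 + 293*(1 - 45122) = 37747 + 293*(-45121) = 37747 - 13220453 = -13182706)
(g - 64939)/(1/(-242623) + 277596) = (-13182706 - 64939)/(1/(-242623) + 277596) = -13247645/(-1/242623 + 277596) = -13247645/67351174307/242623 = -13247645*242623/67351174307 = -3214183372835/67351174307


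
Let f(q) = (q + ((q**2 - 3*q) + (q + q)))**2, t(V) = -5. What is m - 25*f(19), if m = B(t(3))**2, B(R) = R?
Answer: -3258000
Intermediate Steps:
f(q) = q**4 (f(q) = (q + ((q**2 - 3*q) + 2*q))**2 = (q + (q**2 - q))**2 = (q**2)**2 = q**4)
m = 25 (m = (-5)**2 = 25)
m - 25*f(19) = 25 - 25*19**4 = 25 - 25*130321 = 25 - 3258025 = -3258000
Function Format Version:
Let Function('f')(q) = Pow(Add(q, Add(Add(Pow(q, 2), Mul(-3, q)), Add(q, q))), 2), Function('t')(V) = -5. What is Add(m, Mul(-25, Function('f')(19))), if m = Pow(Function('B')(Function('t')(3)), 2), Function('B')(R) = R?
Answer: -3258000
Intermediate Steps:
Function('f')(q) = Pow(q, 4) (Function('f')(q) = Pow(Add(q, Add(Add(Pow(q, 2), Mul(-3, q)), Mul(2, q))), 2) = Pow(Add(q, Add(Pow(q, 2), Mul(-1, q))), 2) = Pow(Pow(q, 2), 2) = Pow(q, 4))
m = 25 (m = Pow(-5, 2) = 25)
Add(m, Mul(-25, Function('f')(19))) = Add(25, Mul(-25, Pow(19, 4))) = Add(25, Mul(-25, 130321)) = Add(25, -3258025) = -3258000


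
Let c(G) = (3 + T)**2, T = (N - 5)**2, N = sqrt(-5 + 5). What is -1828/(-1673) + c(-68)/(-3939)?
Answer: 5888860/6589947 ≈ 0.89361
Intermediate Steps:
N = 0 (N = sqrt(0) = 0)
T = 25 (T = (0 - 5)**2 = (-5)**2 = 25)
c(G) = 784 (c(G) = (3 + 25)**2 = 28**2 = 784)
-1828/(-1673) + c(-68)/(-3939) = -1828/(-1673) + 784/(-3939) = -1828*(-1/1673) + 784*(-1/3939) = 1828/1673 - 784/3939 = 5888860/6589947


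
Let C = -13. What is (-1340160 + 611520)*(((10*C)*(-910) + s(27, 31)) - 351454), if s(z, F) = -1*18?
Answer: 169898446080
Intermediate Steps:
s(z, F) = -18
(-1340160 + 611520)*(((10*C)*(-910) + s(27, 31)) - 351454) = (-1340160 + 611520)*(((10*(-13))*(-910) - 18) - 351454) = -728640*((-130*(-910) - 18) - 351454) = -728640*((118300 - 18) - 351454) = -728640*(118282 - 351454) = -728640*(-233172) = 169898446080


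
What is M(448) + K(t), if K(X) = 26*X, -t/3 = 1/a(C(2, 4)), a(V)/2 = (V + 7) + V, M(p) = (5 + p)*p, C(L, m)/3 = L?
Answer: 3855897/19 ≈ 2.0294e+5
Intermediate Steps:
C(L, m) = 3*L
M(p) = p*(5 + p)
a(V) = 14 + 4*V (a(V) = 2*((V + 7) + V) = 2*((7 + V) + V) = 2*(7 + 2*V) = 14 + 4*V)
t = -3/38 (t = -3/(14 + 4*(3*2)) = -3/(14 + 4*6) = -3/(14 + 24) = -3/38 ≈ -0.078947)
M(448) + K(t) = 448*(5 + 448) + 26*(-3/38) = 448*453 - 39/19 = 202944 - 39/19 = 3855897/19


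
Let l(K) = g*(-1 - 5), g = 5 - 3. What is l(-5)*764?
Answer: -9168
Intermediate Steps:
g = 2
l(K) = -12 (l(K) = 2*(-1 - 5) = 2*(-6) = -12)
l(-5)*764 = -12*764 = -9168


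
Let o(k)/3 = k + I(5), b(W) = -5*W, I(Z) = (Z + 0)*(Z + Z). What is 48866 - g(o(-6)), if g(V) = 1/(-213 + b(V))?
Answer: 42660019/873 ≈ 48866.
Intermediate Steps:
I(Z) = 2*Z**2 (I(Z) = Z*(2*Z) = 2*Z**2)
o(k) = 150 + 3*k (o(k) = 3*(k + 2*5**2) = 3*(k + 2*25) = 3*(k + 50) = 3*(50 + k) = 150 + 3*k)
g(V) = 1/(-213 - 5*V)
48866 - g(o(-6)) = 48866 - (-1)/(213 + 5*(150 + 3*(-6))) = 48866 - (-1)/(213 + 5*(150 - 18)) = 48866 - (-1)/(213 + 5*132) = 48866 - (-1)/(213 + 660) = 48866 - (-1)/873 = 48866 - 1*(-1/873) = 48866 + 1/873 = 42660019/873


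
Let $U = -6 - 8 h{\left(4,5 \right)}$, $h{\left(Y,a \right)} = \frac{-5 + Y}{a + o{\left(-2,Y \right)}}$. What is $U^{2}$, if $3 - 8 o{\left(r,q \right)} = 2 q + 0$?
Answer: $\frac{21316}{1225} \approx 17.401$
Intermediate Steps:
$o{\left(r,q \right)} = \frac{3}{8} - \frac{q}{4}$ ($o{\left(r,q \right)} = \frac{3}{8} - \frac{2 q + 0}{8} = \frac{3}{8} - \frac{2 q}{8} = \frac{3}{8} - \frac{q}{4}$)
$h{\left(Y,a \right)} = \frac{-5 + Y}{\frac{3}{8} + a - \frac{Y}{4}}$ ($h{\left(Y,a \right)} = \frac{-5 + Y}{a - \left(- \frac{3}{8} + \frac{Y}{4}\right)} = \frac{-5 + Y}{\frac{3}{8} + a - \frac{Y}{4}}$)
$U = - \frac{146}{35}$ ($U = -6 - 8 \frac{8 \left(-5 + 4\right)}{3 - 8 + 8 \cdot 5} = -6 - 8 \cdot 8 \frac{1}{3 - 8 + 40} \left(-1\right) = -6 - 8 \cdot 8 \cdot \frac{1}{35} \left(-1\right) = -6 - - \frac{64}{35} = -6 + \frac{64}{35} = - \frac{146}{35} \approx -4.1714$)
$U^{2} = \left(- \frac{146}{35}\right)^{2} = \frac{21316}{1225}$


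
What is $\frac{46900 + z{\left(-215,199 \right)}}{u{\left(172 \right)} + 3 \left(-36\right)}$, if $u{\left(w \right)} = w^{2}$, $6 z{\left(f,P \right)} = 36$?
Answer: $\frac{23453}{14738} \approx 1.5913$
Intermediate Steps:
$z{\left(f,P \right)} = 6$ ($z{\left(f,P \right)} = \frac{1}{6} \cdot 36 = 6$)
$\frac{46900 + z{\left(-215,199 \right)}}{u{\left(172 \right)} + 3 \left(-36\right)} = \frac{46900 + 6}{172^{2} + 3 \left(-36\right)} = \frac{46906}{29584 - 108} = \frac{46906}{29476} = 46906 \cdot \frac{1}{29476} = \frac{23453}{14738}$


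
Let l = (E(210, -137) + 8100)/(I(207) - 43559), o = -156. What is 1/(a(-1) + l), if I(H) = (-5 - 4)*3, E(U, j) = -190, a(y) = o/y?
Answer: 21793/3395753 ≈ 0.0064177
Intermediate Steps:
a(y) = -156/y
I(H) = -27 (I(H) = -9*3 = -27)
l = -3955/21793 (l = (-190 + 8100)/(-27 - 43559) = 7910/(-43586) = 7910*(-1/43586) = -3955/21793 ≈ -0.18148)
1/(a(-1) + l) = 1/(-156/(-1) - 3955/21793) = 1/(-156*(-1) - 3955/21793) = 1/(156 - 3955/21793) = 1/(3395753/21793) = 21793/3395753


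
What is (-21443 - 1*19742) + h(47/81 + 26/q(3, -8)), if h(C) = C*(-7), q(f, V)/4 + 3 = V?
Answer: -73391537/1782 ≈ -41185.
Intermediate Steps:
q(f, V) = -12 + 4*V
h(C) = -7*C
(-21443 - 1*19742) + h(47/81 + 26/q(3, -8)) = (-21443 - 1*19742) - 7*(47/81 + 26/(-12 + 4*(-8))) = (-21443 - 19742) - 7*(47*(1/81) + 26/(-12 - 32)) = -41185 - 7*(47/81 + 26/(-44)) = -41185 - 7*(47/81 + 26*(-1/44)) = -41185 - 7*(47/81 - 13/22) = -41185 - 7*(-19/1782) = -41185 + 133/1782 = -73391537/1782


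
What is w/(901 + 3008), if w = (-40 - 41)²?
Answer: 2187/1303 ≈ 1.6784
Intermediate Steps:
w = 6561 (w = (-81)² = 6561)
w/(901 + 3008) = 6561/(901 + 3008) = 6561/3909 = 6561*(1/3909) = 2187/1303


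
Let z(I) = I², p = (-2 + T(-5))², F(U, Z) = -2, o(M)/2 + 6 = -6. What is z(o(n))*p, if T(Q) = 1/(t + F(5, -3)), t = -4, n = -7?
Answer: 2704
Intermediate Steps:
o(M) = -24 (o(M) = -12 + 2*(-6) = -12 - 12 = -24)
T(Q) = -⅙ (T(Q) = 1/(-4 - 2) = 1/(-6) = -⅙)
p = 169/36 (p = (-2 - ⅙)² = (-13/6)² = 169/36 ≈ 4.6944)
z(o(n))*p = (-24)²*(169/36) = 576*(169/36) = 2704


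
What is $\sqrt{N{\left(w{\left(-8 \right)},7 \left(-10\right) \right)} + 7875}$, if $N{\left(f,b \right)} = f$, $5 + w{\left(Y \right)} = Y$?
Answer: $\sqrt{7862} \approx 88.668$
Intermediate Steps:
$w{\left(Y \right)} = -5 + Y$
$\sqrt{N{\left(w{\left(-8 \right)},7 \left(-10\right) \right)} + 7875} = \sqrt{\left(-5 - 8\right) + 7875} = \sqrt{-13 + 7875} = \sqrt{7862}$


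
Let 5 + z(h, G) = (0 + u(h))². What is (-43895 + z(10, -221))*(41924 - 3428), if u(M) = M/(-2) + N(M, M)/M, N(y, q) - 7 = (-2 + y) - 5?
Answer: -1689358464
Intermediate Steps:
N(y, q) = y (N(y, q) = 7 + ((-2 + y) - 5) = 7 + (-7 + y) = y)
u(M) = 1 - M/2 (u(M) = M/(-2) + M/M = M*(-½) + 1 = -M/2 + 1 = 1 - M/2)
z(h, G) = -5 + (1 - h/2)² (z(h, G) = -5 + (0 + (1 - h/2))² = -5 + (1 - h/2)²)
(-43895 + z(10, -221))*(41924 - 3428) = (-43895 + (-5 + (-2 + 10)²/4))*(41924 - 3428) = (-43895 + (-5 + (¼)*8²))*38496 = (-43895 + (-5 + (¼)*64))*38496 = (-43895 + (-5 + 16))*38496 = (-43895 + 11)*38496 = -43884*38496 = -1689358464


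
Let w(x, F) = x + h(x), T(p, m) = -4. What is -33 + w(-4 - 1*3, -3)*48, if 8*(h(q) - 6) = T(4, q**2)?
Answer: -105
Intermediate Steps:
h(q) = 11/2 (h(q) = 6 + (1/8)*(-4) = 6 - 1/2 = 11/2)
w(x, F) = 11/2 + x (w(x, F) = x + 11/2 = 11/2 + x)
-33 + w(-4 - 1*3, -3)*48 = -33 + (11/2 + (-4 - 1*3))*48 = -33 + (11/2 + (-4 - 3))*48 = -33 + (11/2 - 7)*48 = -33 - 3/2*48 = -33 - 72 = -105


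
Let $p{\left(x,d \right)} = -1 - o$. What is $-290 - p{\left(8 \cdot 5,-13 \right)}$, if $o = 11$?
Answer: $-278$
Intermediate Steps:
$p{\left(x,d \right)} = -12$ ($p{\left(x,d \right)} = -1 - 11 = -12$)
$-290 - p{\left(8 \cdot 5,-13 \right)} = -290 - -12 = -290 + 12 = -278$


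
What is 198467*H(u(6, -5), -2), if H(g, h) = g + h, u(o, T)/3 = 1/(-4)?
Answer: -2183137/4 ≈ -5.4578e+5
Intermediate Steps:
u(o, T) = -3/4 (u(o, T) = 3/(-4) = 3*(-1/4) = -3/4)
198467*H(u(6, -5), -2) = 198467*(-3/4 - 2) = 198467*(-11/4) = -2183137/4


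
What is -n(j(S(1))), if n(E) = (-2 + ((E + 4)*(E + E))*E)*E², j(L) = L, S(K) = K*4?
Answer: -4064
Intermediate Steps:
S(K) = 4*K
n(E) = E²*(-2 + 2*E²*(4 + E)) (n(E) = (-2 + ((4 + E)*(2*E))*E)*E² = (-2 + (2*E*(4 + E))*E)*E² = (-2 + 2*E²*(4 + E))*E² = E²*(-2 + 2*E²*(4 + E)))
-n(j(S(1))) = -2*(4*1)²*(-1 + (4*1)³ + 4*(4*1)²) = -2*4²*(-1 + 4³ + 4*4²) = -2*16*(-1 + 64 + 4*16) = -2*16*(-1 + 64 + 64) = -2*16*127 = -1*4064 = -4064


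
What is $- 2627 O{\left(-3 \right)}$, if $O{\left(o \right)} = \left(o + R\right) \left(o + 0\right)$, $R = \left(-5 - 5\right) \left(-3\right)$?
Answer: $212787$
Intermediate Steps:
$R = 30$ ($R = \left(-10\right) \left(-3\right) = 30$)
$O{\left(o \right)} = o \left(30 + o\right)$ ($O{\left(o \right)} = \left(o + 30\right) \left(o + 0\right) = \left(30 + o\right) o = o \left(30 + o\right)$)
$- 2627 O{\left(-3 \right)} = - 2627 \left(- 3 \left(30 - 3\right)\right) = - 2627 \left(\left(-3\right) 27\right) = \left(-2627\right) \left(-81\right) = 212787$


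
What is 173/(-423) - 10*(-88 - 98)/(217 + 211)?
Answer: 178184/45261 ≈ 3.9368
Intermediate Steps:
173/(-423) - 10*(-88 - 98)/(217 + 211) = 173*(-1/423) - 10/(428/(-186)) = -173/423 - 10/(428*(-1/186)) = -173/423 - 10/(-214/93) = -173/423 - 10*(-93/214) = -173/423 + 465/107 = 178184/45261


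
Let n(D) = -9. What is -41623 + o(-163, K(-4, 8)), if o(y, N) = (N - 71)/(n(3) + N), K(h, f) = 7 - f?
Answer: -208079/5 ≈ -41616.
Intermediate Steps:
o(y, N) = (-71 + N)/(-9 + N) (o(y, N) = (N - 71)/(-9 + N) = (-71 + N)/(-9 + N))
-41623 + o(-163, K(-4, 8)) = -41623 + (-71 + (7 - 1*8))/(-9 + (7 - 1*8)) = -41623 + (-71 + (7 - 8))/(-9 + (7 - 8)) = -41623 + (-71 - 1)/(-9 - 1) = -41623 - 72/(-10) = -41623 - ⅒*(-72) = -41623 + 36/5 = -208079/5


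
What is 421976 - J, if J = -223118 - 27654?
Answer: 672748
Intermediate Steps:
J = -250772
421976 - J = 421976 - 1*(-250772) = 421976 + 250772 = 672748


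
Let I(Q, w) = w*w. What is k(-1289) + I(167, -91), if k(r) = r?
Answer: 6992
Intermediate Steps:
I(Q, w) = w²
k(-1289) + I(167, -91) = -1289 + (-91)² = -1289 + 8281 = 6992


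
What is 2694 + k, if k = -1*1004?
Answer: 1690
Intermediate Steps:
k = -1004
2694 + k = 2694 - 1004 = 1690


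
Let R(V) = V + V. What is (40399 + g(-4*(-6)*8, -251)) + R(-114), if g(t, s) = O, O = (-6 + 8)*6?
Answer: 40183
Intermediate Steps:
R(V) = 2*V
O = 12 (O = 2*6 = 12)
g(t, s) = 12
(40399 + g(-4*(-6)*8, -251)) + R(-114) = (40399 + 12) + 2*(-114) = 40411 - 228 = 40183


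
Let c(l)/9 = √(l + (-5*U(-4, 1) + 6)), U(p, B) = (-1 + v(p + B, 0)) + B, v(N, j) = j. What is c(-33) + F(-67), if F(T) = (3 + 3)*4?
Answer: 24 + 27*I*√3 ≈ 24.0 + 46.765*I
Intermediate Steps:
U(p, B) = -1 + B (U(p, B) = (-1 + 0) + B = -1 + B)
F(T) = 24 (F(T) = 6*4 = 24)
c(l) = 9*√(6 + l) (c(l) = 9*√(l + (-5*(-1 + 1) + 6)) = 9*√(l + (-5*0 + 6)) = 9*√(l + (0 + 6)) = 9*√(l + 6) = 9*√(6 + l))
c(-33) + F(-67) = 9*√(6 - 33) + 24 = 9*√(-27) + 24 = 9*(3*I*√3) + 24 = 27*I*√3 + 24 = 24 + 27*I*√3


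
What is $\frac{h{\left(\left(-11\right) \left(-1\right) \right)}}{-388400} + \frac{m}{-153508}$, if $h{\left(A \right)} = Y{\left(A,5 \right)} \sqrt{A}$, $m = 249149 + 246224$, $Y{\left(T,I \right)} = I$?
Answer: $- \frac{495373}{153508} - \frac{\sqrt{11}}{77680} \approx -3.2271$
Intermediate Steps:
$m = 495373$
$h{\left(A \right)} = 5 \sqrt{A}$
$\frac{h{\left(\left(-11\right) \left(-1\right) \right)}}{-388400} + \frac{m}{-153508} = \frac{5 \sqrt{\left(-11\right) \left(-1\right)}}{-388400} + \frac{495373}{-153508} = 5 \sqrt{11} \left(- \frac{1}{388400}\right) + 495373 \left(- \frac{1}{153508}\right) = - \frac{\sqrt{11}}{77680} - \frac{495373}{153508} = - \frac{495373}{153508} - \frac{\sqrt{11}}{77680}$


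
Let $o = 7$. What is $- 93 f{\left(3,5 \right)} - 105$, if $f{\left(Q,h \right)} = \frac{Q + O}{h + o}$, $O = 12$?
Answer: $- \frac{885}{4} \approx -221.25$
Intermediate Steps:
$f{\left(Q,h \right)} = \frac{12 + Q}{7 + h}$ ($f{\left(Q,h \right)} = \frac{Q + 12}{h + 7} = \frac{12 + Q}{7 + h}$)
$- 93 f{\left(3,5 \right)} - 105 = - 93 \frac{12 + 3}{7 + 5} - 105 = - 93 \cdot \frac{1}{12} \cdot 15 - 105 = \left(-93\right) \frac{5}{4} - 105 = - \frac{465}{4} - 105 = - \frac{885}{4}$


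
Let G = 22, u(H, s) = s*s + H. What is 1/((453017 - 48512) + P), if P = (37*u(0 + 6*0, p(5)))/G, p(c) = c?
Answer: 22/8900035 ≈ 2.4719e-6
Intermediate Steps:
u(H, s) = H + s**2 (u(H, s) = s**2 + H = H + s**2)
P = 925/22 (P = (37*((0 + 6*0) + 5**2))/22 = (37*((0 + 0) + 25))*(1/22) = (37*(0 + 25))*(1/22) = (37*25)*(1/22) = 925*(1/22) = 925/22 ≈ 42.045)
1/((453017 - 48512) + P) = 1/((453017 - 48512) + 925/22) = 1/(404505 + 925/22) = 1/(8900035/22) = 22/8900035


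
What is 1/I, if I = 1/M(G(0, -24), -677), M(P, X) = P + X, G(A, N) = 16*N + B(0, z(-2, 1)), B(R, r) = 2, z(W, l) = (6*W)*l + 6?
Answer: -1059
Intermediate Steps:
z(W, l) = 6 + 6*W*l (z(W, l) = 6*W*l + 6 = 6 + 6*W*l)
G(A, N) = 2 + 16*N (G(A, N) = 16*N + 2 = 2 + 16*N)
I = -1/1059 (I = 1/((2 + 16*(-24)) - 677) = 1/((2 - 384) - 677) = 1/(-382 - 677) = 1/(-1059) = -1/1059 ≈ -0.00094429)
1/I = 1/(-1/1059) = -1059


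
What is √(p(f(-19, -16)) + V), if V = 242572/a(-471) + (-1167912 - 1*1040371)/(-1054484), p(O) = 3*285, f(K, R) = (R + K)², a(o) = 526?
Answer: √25347305850319968699/138664646 ≈ 36.308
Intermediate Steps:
f(K, R) = (K + R)²
p(O) = 855
V = 128474924853/277329292 (V = 242572/526 + (-1167912 - 1*1040371)/(-1054484) = 242572*(1/526) + (-1167912 - 1040371)*(-1/1054484) = 121286/263 - 2208283*(-1/1054484) = 121286/263 + 2208283/1054484 = 128474924853/277329292 ≈ 463.26)
√(p(f(-19, -16)) + V) = √(855 + 128474924853/277329292) = √(365591469513/277329292) = √25347305850319968699/138664646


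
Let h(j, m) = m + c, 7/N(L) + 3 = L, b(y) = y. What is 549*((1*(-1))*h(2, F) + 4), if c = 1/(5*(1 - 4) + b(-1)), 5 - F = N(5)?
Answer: 22509/16 ≈ 1406.8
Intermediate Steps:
N(L) = 7/(-3 + L)
F = 3/2 (F = 5 - 7/(-3 + 5) = 5 - 7/2 = 3/2 ≈ 1.5000)
c = -1/16 (c = 1/(5*(1 - 4) - 1) = 1/(5*(-3) - 1) = 1/(-15 - 1) = 1/(-16) = -1/16 ≈ -0.062500)
h(j, m) = -1/16 + m (h(j, m) = m - 1/16 = -1/16 + m)
549*((1*(-1))*h(2, F) + 4) = 549*((1*(-1))*(-1/16 + 3/2) + 4) = 549*(-1*23/16 + 4) = 549*(-23/16 + 4) = 549*(41/16) = 22509/16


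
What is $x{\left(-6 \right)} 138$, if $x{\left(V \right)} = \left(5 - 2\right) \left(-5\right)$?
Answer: $-2070$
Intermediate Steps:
$x{\left(V \right)} = -15$ ($x{\left(V \right)} = 3 \left(-5\right) = -15$)
$x{\left(-6 \right)} 138 = \left(-15\right) 138 = -2070$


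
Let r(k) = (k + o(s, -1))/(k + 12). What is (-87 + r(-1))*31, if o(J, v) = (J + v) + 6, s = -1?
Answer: -29574/11 ≈ -2688.5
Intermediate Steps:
o(J, v) = 6 + J + v
r(k) = (4 + k)/(12 + k) (r(k) = (k + (6 - 1 - 1))/(k + 12) = (k + 4)/(12 + k) = (4 + k)/(12 + k))
(-87 + r(-1))*31 = (-87 + (4 - 1)/(12 - 1))*31 = (-87 + 3/11)*31 = -954/11*31 = -29574/11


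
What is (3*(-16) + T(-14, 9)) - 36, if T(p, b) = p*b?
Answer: -210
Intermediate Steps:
T(p, b) = b*p
(3*(-16) + T(-14, 9)) - 36 = (3*(-16) + 9*(-14)) - 36 = (-48 - 126) - 36 = -174 - 36 = -210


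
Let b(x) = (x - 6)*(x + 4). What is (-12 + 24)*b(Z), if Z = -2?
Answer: -192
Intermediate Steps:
b(x) = (-6 + x)*(4 + x)
(-12 + 24)*b(Z) = (-12 + 24)*(-24 + (-2)**2 - 2*(-2)) = 12*(-24 + 4 + 4) = 12*(-16) = -192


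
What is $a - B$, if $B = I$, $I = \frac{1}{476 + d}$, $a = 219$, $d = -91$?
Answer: $\frac{84314}{385} \approx 219.0$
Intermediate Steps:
$I = \frac{1}{385}$ ($I = \frac{1}{476 - 91} = \frac{1}{385} \approx 0.0025974$)
$B = \frac{1}{385} \approx 0.0025974$
$a - B = 219 - \frac{1}{385} = \frac{84314}{385}$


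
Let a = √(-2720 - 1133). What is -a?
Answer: -I*√3853 ≈ -62.073*I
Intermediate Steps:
a = I*√3853 (a = √(-3853) = I*√3853 ≈ 62.073*I)
-a = -I*√3853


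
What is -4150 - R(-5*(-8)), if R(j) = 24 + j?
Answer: -4214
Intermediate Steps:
-4150 - R(-5*(-8)) = -4150 - (24 - 5*(-8)) = -4150 - (24 + 40) = -4150 - 1*64 = -4150 - 64 = -4214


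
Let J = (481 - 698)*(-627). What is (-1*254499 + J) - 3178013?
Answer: -3296453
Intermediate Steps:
J = 136059 (J = -217*(-627) = 136059)
(-1*254499 + J) - 3178013 = (-1*254499 + 136059) - 3178013 = (-254499 + 136059) - 3178013 = -118440 - 3178013 = -3296453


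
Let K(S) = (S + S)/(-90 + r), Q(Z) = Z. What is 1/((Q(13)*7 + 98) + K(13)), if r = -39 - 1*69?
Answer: 99/18698 ≈ 0.0052947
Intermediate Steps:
r = -108 (r = -39 - 69 = -108)
K(S) = -S/99 (K(S) = (S + S)/(-90 - 108) = (2*S)/(-198) = (2*S)*(-1/198) = -S/99)
1/((Q(13)*7 + 98) + K(13)) = 1/((13*7 + 98) - 1/99*13) = 1/((91 + 98) - 13/99) = 1/(189 - 13/99) = 1/(18698/99) = 99/18698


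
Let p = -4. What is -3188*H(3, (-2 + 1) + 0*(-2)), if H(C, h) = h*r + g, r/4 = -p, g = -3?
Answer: 60572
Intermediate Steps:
r = 16 (r = 4*(-1*(-4)) = 4*4 = 16)
H(C, h) = -3 + 16*h (H(C, h) = h*16 - 3 = 16*h - 3 = -3 + 16*h)
-3188*H(3, (-2 + 1) + 0*(-2)) = -3188*(-3 + 16*((-2 + 1) + 0*(-2))) = -3188*(-3 + 16*(-1 + 0)) = -3188*(-3 + 16*(-1)) = -3188*(-3 - 16) = -3188*(-19) = 60572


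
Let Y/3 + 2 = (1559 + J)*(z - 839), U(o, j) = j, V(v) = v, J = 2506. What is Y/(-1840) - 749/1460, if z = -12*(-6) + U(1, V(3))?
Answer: 68007107/13432 ≈ 5063.1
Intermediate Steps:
z = 75 (z = -12*(-6) + 3 = 72 + 3 = 75)
Y = -9316986 (Y = -6 + 3*((1559 + 2506)*(75 - 839)) = -6 + 3*(4065*(-764)) = -6 + 3*(-3105660) = -6 - 9316980 = -9316986)
Y/(-1840) - 749/1460 = -9316986/(-1840) - 749/1460 = -9316986*(-1/1840) - 749*1/1460 = 4658493/920 - 749/1460 = 68007107/13432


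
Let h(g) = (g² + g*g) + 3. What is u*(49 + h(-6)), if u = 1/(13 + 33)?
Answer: 62/23 ≈ 2.6957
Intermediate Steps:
u = 1/46 ≈ 0.021739
h(g) = 3 + 2*g² (h(g) = (g² + g²) + 3 = 2*g² + 3 = 3 + 2*g²)
u*(49 + h(-6)) = (49 + (3 + 2*(-6)²))/46 = (49 + (3 + 2*36))/46 = (49 + (3 + 72))/46 = (49 + 75)/46 = (1/46)*124 = 62/23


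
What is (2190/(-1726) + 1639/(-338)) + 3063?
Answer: 891674155/291694 ≈ 3056.9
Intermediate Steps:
(2190/(-1726) + 1639/(-338)) + 3063 = (2190*(-1/1726) + 1639*(-1/338)) + 3063 = (-1095/863 - 1639/338) + 3063 = -1784567/291694 + 3063 = 891674155/291694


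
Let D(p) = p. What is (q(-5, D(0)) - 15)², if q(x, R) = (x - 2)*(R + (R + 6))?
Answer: 3249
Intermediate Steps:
q(x, R) = (-2 + x)*(6 + 2*R) (q(x, R) = (-2 + x)*(R + (6 + R)) = (-2 + x)*(6 + 2*R))
(q(-5, D(0)) - 15)² = ((-12 - 4*0 + 6*(-5) + 2*0*(-5)) - 15)² = ((-12 + 0 - 30 + 0) - 15)² = (-42 - 15)² = (-57)² = 3249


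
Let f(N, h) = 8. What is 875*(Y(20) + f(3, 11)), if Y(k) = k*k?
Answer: 357000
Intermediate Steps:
Y(k) = k²
875*(Y(20) + f(3, 11)) = 875*(20² + 8) = 875*(400 + 8) = 875*408 = 357000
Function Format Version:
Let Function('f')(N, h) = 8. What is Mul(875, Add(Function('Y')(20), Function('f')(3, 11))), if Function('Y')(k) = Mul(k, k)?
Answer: 357000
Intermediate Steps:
Function('Y')(k) = Pow(k, 2)
Mul(875, Add(Function('Y')(20), Function('f')(3, 11))) = Mul(875, Add(Pow(20, 2), 8)) = Mul(875, Add(400, 8)) = Mul(875, 408) = 357000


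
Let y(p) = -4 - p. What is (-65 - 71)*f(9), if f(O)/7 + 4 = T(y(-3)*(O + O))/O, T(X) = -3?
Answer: 12376/3 ≈ 4125.3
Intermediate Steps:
f(O) = -28 - 21/O (f(O) = -28 + 7*(-3/O) = -28 - 21/O)
(-65 - 71)*f(9) = (-65 - 71)*(-28 - 21/9) = -136*(-28 - 21*⅑) = -136*(-28 - 7/3) = -136*(-91/3) = 12376/3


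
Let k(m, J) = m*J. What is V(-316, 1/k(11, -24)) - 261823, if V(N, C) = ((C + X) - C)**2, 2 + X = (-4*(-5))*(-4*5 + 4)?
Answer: -158139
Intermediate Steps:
k(m, J) = J*m
X = -322 (X = -2 + (-4*(-5))*(-4*5 + 4) = -2 + 20*(-20 + 4) = -2 + 20*(-16) = -2 - 320 = -322)
V(N, C) = 103684 (V(N, C) = ((C - 322) - C)**2 = ((-322 + C) - C)**2 = (-322)**2 = 103684)
V(-316, 1/k(11, -24)) - 261823 = 103684 - 261823 = -158139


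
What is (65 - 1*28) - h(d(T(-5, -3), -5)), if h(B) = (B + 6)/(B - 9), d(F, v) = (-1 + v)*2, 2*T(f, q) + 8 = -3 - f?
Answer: 257/7 ≈ 36.714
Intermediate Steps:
T(f, q) = -11/2 - f/2 (T(f, q) = -4 + (-3 - f)/2 = -4 + (-3/2 - f/2) = -11/2 - f/2)
d(F, v) = -2 + 2*v
h(B) = (6 + B)/(-9 + B)
(65 - 1*28) - h(d(T(-5, -3), -5)) = (65 - 1*28) - (6 + (-2 + 2*(-5)))/(-9 + (-2 + 2*(-5))) = (65 - 28) - (6 + (-2 - 10))/(-9 + (-2 - 10)) = 37 - (6 - 12)/(-9 - 12) = 37 - (-6)/(-21) = 37 - (-1)*(-6)/21 = 37 - 1*2/7 = 37 - 2/7 = 257/7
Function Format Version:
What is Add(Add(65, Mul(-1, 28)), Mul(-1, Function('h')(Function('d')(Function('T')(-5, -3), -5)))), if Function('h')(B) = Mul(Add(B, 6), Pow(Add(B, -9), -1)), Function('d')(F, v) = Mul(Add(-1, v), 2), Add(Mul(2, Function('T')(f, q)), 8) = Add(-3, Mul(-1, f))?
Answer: Rational(257, 7) ≈ 36.714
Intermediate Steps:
Function('T')(f, q) = Add(Rational(-11, 2), Mul(Rational(-1, 2), f)) (Function('T')(f, q) = Add(-4, Mul(Rational(1, 2), Add(-3, Mul(-1, f)))) = Add(-4, Add(Rational(-3, 2), Mul(Rational(-1, 2), f))) = Add(Rational(-11, 2), Mul(Rational(-1, 2), f)))
Function('d')(F, v) = Add(-2, Mul(2, v))
Function('h')(B) = Mul(Pow(Add(-9, B), -1), Add(6, B)) (Function('h')(B) = Mul(Add(6, B), Pow(Add(-9, B), -1)) = Mul(Pow(Add(-9, B), -1), Add(6, B)))
Add(Add(65, Mul(-1, 28)), Mul(-1, Function('h')(Function('d')(Function('T')(-5, -3), -5)))) = Add(Add(65, Mul(-1, 28)), Mul(-1, Mul(Pow(Add(-9, Add(-2, Mul(2, -5))), -1), Add(6, Add(-2, Mul(2, -5)))))) = Add(Add(65, -28), Mul(-1, Mul(Pow(Add(-9, Add(-2, -10)), -1), Add(6, Add(-2, -10))))) = Add(37, Mul(-1, Mul(Pow(Add(-9, -12), -1), Add(6, -12)))) = Add(37, Mul(-1, Mul(Pow(-21, -1), -6))) = Add(37, Mul(-1, Mul(Rational(-1, 21), -6))) = Add(37, Mul(-1, Rational(2, 7))) = Add(37, Rational(-2, 7)) = Rational(257, 7)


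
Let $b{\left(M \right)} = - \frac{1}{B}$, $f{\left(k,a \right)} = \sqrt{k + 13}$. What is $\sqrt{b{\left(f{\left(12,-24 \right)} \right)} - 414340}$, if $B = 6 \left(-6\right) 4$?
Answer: $\frac{i \sqrt{59664959}}{12} \approx 643.69 i$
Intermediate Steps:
$B = -144$ ($B = \left(-36\right) 4 = -144$)
$f{\left(k,a \right)} = \sqrt{13 + k}$
$b{\left(M \right)} = \frac{1}{144}$ ($b{\left(M \right)} = - \frac{1}{-144} = \left(-1\right) \left(- \frac{1}{144}\right) = \frac{1}{144}$)
$\sqrt{b{\left(f{\left(12,-24 \right)} \right)} - 414340} = \sqrt{\frac{1}{144} - 414340} = \sqrt{- \frac{59664959}{144}} = \frac{i \sqrt{59664959}}{12}$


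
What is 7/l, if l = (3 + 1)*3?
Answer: 7/12 ≈ 0.58333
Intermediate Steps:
l = 12 (l = 4*3 = 12)
7/l = 7/12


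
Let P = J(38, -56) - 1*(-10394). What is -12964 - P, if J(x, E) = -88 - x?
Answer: -23232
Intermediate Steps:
P = 10268 (P = (-88 - 1*38) - 1*(-10394) = (-88 - 38) + 10394 = -126 + 10394 = 10268)
-12964 - P = -12964 - 1*10268 = -12964 - 10268 = -23232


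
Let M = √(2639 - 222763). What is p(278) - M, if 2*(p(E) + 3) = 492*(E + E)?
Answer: 136773 - 2*I*√55031 ≈ 1.3677e+5 - 469.17*I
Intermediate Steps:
p(E) = -3 + 492*E (p(E) = -3 + (492*(E + E))/2 = -3 + (492*(2*E))/2 = -3 + (984*E)/2 = -3 + 492*E)
M = 2*I*√55031 (M = √(-220124) = 2*I*√55031 ≈ 469.17*I)
p(278) - M = (-3 + 492*278) - 2*I*√55031 = (-3 + 136776) - 2*I*√55031 = 136773 - 2*I*√55031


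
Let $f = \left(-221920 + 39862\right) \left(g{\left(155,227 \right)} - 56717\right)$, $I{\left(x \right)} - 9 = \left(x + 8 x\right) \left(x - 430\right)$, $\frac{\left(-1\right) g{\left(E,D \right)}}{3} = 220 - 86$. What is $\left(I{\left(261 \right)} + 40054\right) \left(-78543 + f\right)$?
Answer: $-3711551862989562$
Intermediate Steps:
$g{\left(E,D \right)} = -402$ ($g{\left(E,D \right)} = - 3 \left(220 - 86\right) = \left(-3\right) 134 = -402$)
$I{\left(x \right)} = 9 + 9 x \left(-430 + x\right)$ ($I{\left(x \right)} = 9 + \left(x + 8 x\right) \left(x - 430\right) = 9 + 9 x \left(-430 + x\right)$)
$f = 10398970902$ ($f = \left(-221920 + 39862\right) \left(-402 - 56717\right) = \left(-182058\right) \left(-57119\right) = 10398970902$)
$\left(I{\left(261 \right)} + 40054\right) \left(-78543 + f\right) = \left(\left(9 - 1010070 + 9 \cdot 261^{2}\right) + 40054\right) \left(-78543 + 10398970902\right) = \left(\left(9 - 1010070 + 9 \cdot 68121\right) + 40054\right) 10398892359 = \left(\left(9 - 1010070 + 613089\right) + 40054\right) 10398892359 = \left(-396972 + 40054\right) 10398892359 = \left(-356918\right) 10398892359 = -3711551862989562$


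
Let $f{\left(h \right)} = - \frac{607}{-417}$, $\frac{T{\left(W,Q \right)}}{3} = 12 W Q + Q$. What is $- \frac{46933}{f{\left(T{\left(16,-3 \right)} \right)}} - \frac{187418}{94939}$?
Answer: $- \frac{1858170723005}{57627973} \approx -32244.0$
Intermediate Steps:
$T{\left(W,Q \right)} = 3 Q + 36 Q W$ ($T{\left(W,Q \right)} = 3 \left(12 W Q + Q\right) = 3 \left(12 Q W + Q\right) = 3 \left(Q + 12 Q W\right) = 3 Q + 36 Q W$)
$f{\left(h \right)} = \frac{607}{417}$ ($f{\left(h \right)} = \left(-607\right) \left(- \frac{1}{417}\right) = \frac{607}{417}$)
$- \frac{46933}{f{\left(T{\left(16,-3 \right)} \right)}} - \frac{187418}{94939} = - \frac{46933}{\frac{607}{417}} - \frac{187418}{94939} = \left(-46933\right) \frac{417}{607} - \frac{187418}{94939} = - \frac{19571061}{607} - \frac{187418}{94939} = - \frac{1858170723005}{57627973}$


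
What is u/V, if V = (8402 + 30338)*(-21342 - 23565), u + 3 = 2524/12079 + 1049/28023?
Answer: 233017132/147217445023404015 ≈ 1.5828e-9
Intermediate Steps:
u = -932068528/338489817 (u = -3 + (2524/12079 + 1049/28023) = -3 + 83400923/338489817 = -932068528/338489817 ≈ -2.7536)
V = -1739697180 (V = 38740*(-44907) = -1739697180)
u/V = -932068528/338489817/(-1739697180) = -932068528/338489817*(-1/1739697180) = 233017132/147217445023404015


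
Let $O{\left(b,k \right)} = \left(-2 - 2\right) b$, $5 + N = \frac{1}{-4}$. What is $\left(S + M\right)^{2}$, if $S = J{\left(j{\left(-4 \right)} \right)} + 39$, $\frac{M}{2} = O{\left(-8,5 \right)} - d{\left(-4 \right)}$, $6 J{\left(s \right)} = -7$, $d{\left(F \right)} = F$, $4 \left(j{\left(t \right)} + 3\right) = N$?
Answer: $\frac{434281}{36} \approx 12063.0$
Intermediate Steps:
$N = - \frac{21}{4}$ ($N = -5 + \frac{1}{-4} = -5 - \frac{1}{4} = - \frac{21}{4} \approx -5.25$)
$j{\left(t \right)} = - \frac{69}{16}$ ($j{\left(t \right)} = -3 + \frac{1}{4} \left(- \frac{21}{4}\right) = -3 - \frac{21}{16} = - \frac{69}{16}$)
$O{\left(b,k \right)} = - 4 b$
$J{\left(s \right)} = - \frac{7}{6}$ ($J{\left(s \right)} = \frac{1}{6} \left(-7\right) = - \frac{7}{6}$)
$M = 72$ ($M = 2 \left(\left(-4\right) \left(-8\right) - -4\right) = 2 \left(32 + 4\right) = 2 \cdot 36 = 72$)
$S = \frac{227}{6}$ ($S = - \frac{7}{6} + 39 = \frac{227}{6} \approx 37.833$)
$\left(S + M\right)^{2} = \left(\frac{227}{6} + 72\right)^{2} = \left(\frac{659}{6}\right)^{2} = \frac{434281}{36}$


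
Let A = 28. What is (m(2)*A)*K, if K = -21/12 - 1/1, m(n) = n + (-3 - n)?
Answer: 231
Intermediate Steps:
m(n) = -3
K = -11/4 (K = -21*1/12 - 1*1 = -7/4 - 1 = -11/4 ≈ -2.7500)
(m(2)*A)*K = -3*28*(-11/4) = -84*(-11/4) = 231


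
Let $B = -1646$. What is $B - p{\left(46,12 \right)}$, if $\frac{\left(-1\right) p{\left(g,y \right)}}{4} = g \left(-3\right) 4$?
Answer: $-3854$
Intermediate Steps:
$p{\left(g,y \right)} = 48 g$ ($p{\left(g,y \right)} = - 4 g \left(-3\right) 4 = - 4 - 3 g 4 = - 4 \left(- 12 g\right) = 48 g$)
$B - p{\left(46,12 \right)} = -1646 - 48 \cdot 46 = -1646 - 2208 = -3854$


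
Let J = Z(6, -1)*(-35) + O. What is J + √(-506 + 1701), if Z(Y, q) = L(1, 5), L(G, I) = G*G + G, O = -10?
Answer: -80 + √1195 ≈ -45.431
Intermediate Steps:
L(G, I) = G + G² (L(G, I) = G² + G = G + G²)
Z(Y, q) = 2 (Z(Y, q) = 1*(1 + 1) = 1*2 = 2)
J = -80 (J = 2*(-35) - 10 = -70 - 10 = -80)
J + √(-506 + 1701) = -80 + √(-506 + 1701) = -80 + √1195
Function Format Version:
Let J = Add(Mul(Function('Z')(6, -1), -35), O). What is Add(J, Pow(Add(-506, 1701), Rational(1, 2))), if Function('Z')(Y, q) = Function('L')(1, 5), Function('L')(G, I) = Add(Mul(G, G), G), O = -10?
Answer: Add(-80, Pow(1195, Rational(1, 2))) ≈ -45.431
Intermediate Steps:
Function('L')(G, I) = Add(G, Pow(G, 2)) (Function('L')(G, I) = Add(Pow(G, 2), G) = Add(G, Pow(G, 2)))
Function('Z')(Y, q) = 2 (Function('Z')(Y, q) = Mul(1, Add(1, 1)) = Mul(1, 2) = 2)
J = -80 (J = Add(Mul(2, -35), -10) = Add(-70, -10) = -80)
Add(J, Pow(Add(-506, 1701), Rational(1, 2))) = Add(-80, Pow(Add(-506, 1701), Rational(1, 2))) = Add(-80, Pow(1195, Rational(1, 2)))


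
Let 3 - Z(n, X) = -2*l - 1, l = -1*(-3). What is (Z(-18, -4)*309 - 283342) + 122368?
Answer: -157884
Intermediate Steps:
l = 3
Z(n, X) = 10 (Z(n, X) = 3 - (-2*3 - 1) = 3 - (-6 - 1) = 3 - 1*(-7) = 3 + 7 = 10)
(Z(-18, -4)*309 - 283342) + 122368 = (10*309 - 283342) + 122368 = (3090 - 283342) + 122368 = -280252 + 122368 = -157884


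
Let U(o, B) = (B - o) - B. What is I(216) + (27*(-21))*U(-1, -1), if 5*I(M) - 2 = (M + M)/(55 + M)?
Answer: -767311/1355 ≈ -566.28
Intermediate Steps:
U(o, B) = -o
I(M) = ⅖ + 2*M/(5*(55 + M)) (I(M) = ⅖ + ((M + M)/(55 + M))/5 = ⅖ + ((2*M)/(55 + M))/5 = ⅖ + (2*M/(55 + M))/5 = ⅖ + 2*M/(5*(55 + M)))
I(216) + (27*(-21))*U(-1, -1) = 2*(55 + 2*216)/(5*(55 + 216)) + (27*(-21))*(-1*(-1)) = (⅖)*(55 + 432)/271 - 567*1 = (⅖)*(1/271)*487 - 567 = 974/1355 - 567 = -767311/1355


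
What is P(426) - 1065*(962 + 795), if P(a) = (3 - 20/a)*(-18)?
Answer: -132859329/71 ≈ -1.8713e+6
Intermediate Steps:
P(a) = -54 + 360/a
P(426) - 1065*(962 + 795) = (-54 + 360/426) - 1065*(962 + 795) = (-54 + 360*(1/426)) - 1065*1757 = (-54 + 60/71) - 1*1871205 = -3774/71 - 1871205 = -132859329/71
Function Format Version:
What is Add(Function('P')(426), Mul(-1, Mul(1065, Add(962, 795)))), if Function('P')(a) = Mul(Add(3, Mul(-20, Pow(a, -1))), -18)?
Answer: Rational(-132859329, 71) ≈ -1.8713e+6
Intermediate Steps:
Function('P')(a) = Add(-54, Mul(360, Pow(a, -1)))
Add(Function('P')(426), Mul(-1, Mul(1065, Add(962, 795)))) = Add(Add(-54, Mul(360, Pow(426, -1))), Mul(-1, Mul(1065, Add(962, 795)))) = Add(Add(-54, Mul(360, Rational(1, 426))), Mul(-1, Mul(1065, 1757))) = Add(Add(-54, Rational(60, 71)), Mul(-1, 1871205)) = Add(Rational(-3774, 71), -1871205) = Rational(-132859329, 71)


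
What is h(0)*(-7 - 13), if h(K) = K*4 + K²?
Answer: 0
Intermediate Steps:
h(K) = K² + 4*K (h(K) = 4*K + K² = K² + 4*K)
h(0)*(-7 - 13) = (0*(4 + 0))*(-7 - 13) = (0*4)*(-20) = 0*(-20) = 0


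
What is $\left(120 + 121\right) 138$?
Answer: $33258$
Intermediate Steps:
$\left(120 + 121\right) 138 = 241 \cdot 138 = 33258$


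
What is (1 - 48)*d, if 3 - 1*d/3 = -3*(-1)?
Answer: 0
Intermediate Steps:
d = 0 (d = 9 - (-9)*(-1) = 9 - 3*3 = 9 - 9 = 0)
(1 - 48)*d = (1 - 48)*0 = -47*0 = 0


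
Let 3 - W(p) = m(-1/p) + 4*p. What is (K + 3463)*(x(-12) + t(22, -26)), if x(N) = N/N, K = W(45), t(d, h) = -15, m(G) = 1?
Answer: -45990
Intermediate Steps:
W(p) = 2 - 4*p (W(p) = 3 - (1 + 4*p) = 3 + (-1 - 4*p) = 2 - 4*p)
K = -178 (K = 2 - 4*45 = 2 - 180 = -178)
x(N) = 1
(K + 3463)*(x(-12) + t(22, -26)) = (-178 + 3463)*(1 - 15) = 3285*(-14) = -45990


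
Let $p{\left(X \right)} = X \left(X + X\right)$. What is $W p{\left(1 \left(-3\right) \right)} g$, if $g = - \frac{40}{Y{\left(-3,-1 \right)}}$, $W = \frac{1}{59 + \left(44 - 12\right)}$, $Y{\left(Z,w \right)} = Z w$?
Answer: $- \frac{240}{91} \approx -2.6374$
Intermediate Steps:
$p{\left(X \right)} = 2 X^{2}$ ($p{\left(X \right)} = X 2 X = 2 X^{2}$)
$W = \frac{1}{91}$ ($W = \frac{1}{59 + \left(44 - 12\right)} = \frac{1}{59 + 32} = \frac{1}{91} \approx 0.010989$)
$g = - \frac{40}{3}$ ($g = - \frac{40}{\left(-3\right) \left(-1\right)} = - \frac{40}{3} \approx -13.333$)
$W p{\left(1 \left(-3\right) \right)} g = \frac{2 \left(1 \left(-3\right)\right)^{2}}{91} \left(- \frac{40}{3}\right) = \frac{2 \left(-3\right)^{2}}{91} \left(- \frac{40}{3}\right) = \frac{2 \cdot 9}{91} \left(- \frac{40}{3}\right) = \frac{1}{91} \cdot 18 \left(- \frac{40}{3}\right) = \frac{18}{91} \left(- \frac{40}{3}\right) = - \frac{240}{91}$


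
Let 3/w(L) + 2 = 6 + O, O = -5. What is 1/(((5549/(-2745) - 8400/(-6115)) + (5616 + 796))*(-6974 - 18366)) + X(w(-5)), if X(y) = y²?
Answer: 981742415186889/109082490650924 ≈ 9.0000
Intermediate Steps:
w(L) = -3 (w(L) = 3/(-2 + (6 - 5)) = 3/(-2 + 1) = 3/(-1) = 3*(-1) = -3)
1/(((5549/(-2745) - 8400/(-6115)) + (5616 + 796))*(-6974 - 18366)) + X(w(-5)) = 1/(((5549/(-2745) - 8400/(-6115)) + (5616 + 796))*(-6974 - 18366)) + (-3)² = 1/(((5549*(-1/2745) - 8400*(-1/6115)) + 6412)*(-25340)) + 9 = 1/(((-5549/2745 + 1680/1223) + 6412)*(-25340)) + 9 = 1/((-2174827/3357135 + 6412)*(-25340)) + 9 = 1/((21523774793/3357135)*(-25340)) + 9 = 1/(-109082490650924/671427) + 9 = -671427/109082490650924 + 9 = 981742415186889/109082490650924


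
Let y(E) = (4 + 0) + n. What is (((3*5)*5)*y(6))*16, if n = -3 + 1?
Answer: 2400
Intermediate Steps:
n = -2
y(E) = 2 (y(E) = (4 + 0) - 2 = 4 - 2 = 2)
(((3*5)*5)*y(6))*16 = (((3*5)*5)*2)*16 = ((15*5)*2)*16 = (75*2)*16 = 150*16 = 2400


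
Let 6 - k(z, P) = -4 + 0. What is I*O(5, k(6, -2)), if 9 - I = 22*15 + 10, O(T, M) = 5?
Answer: -1655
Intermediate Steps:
k(z, P) = 10 (k(z, P) = 6 - (-4 + 0) = 6 - 1*(-4) = 6 + 4 = 10)
I = -331 (I = 9 - (22*15 + 10) = 9 - (330 + 10) = 9 - 1*340 = 9 - 340 = -331)
I*O(5, k(6, -2)) = -331*5 = -1655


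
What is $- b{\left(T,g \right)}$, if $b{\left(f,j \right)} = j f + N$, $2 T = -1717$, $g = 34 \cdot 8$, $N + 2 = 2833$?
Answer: $230681$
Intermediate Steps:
$N = 2831$ ($N = -2 + 2833 = 2831$)
$g = 272$
$T = - \frac{1717}{2}$ ($T = \frac{1}{2} \left(-1717\right) = - \frac{1717}{2} \approx -858.5$)
$b{\left(f,j \right)} = 2831 + f j$ ($b{\left(f,j \right)} = j f + 2831 = f j + 2831 = 2831 + f j$)
$- b{\left(T,g \right)} = - (2831 - 233512) = \left(-1\right) \left(-230681\right) = 230681$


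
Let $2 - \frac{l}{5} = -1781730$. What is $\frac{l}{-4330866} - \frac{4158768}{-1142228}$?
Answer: $\frac{979418254826}{618354551181} \approx 1.5839$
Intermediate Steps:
$l = 8908660$ ($l = 10 - -8908650 = 10 + 8908650 = 8908660$)
$\frac{l}{-4330866} - \frac{4158768}{-1142228} = \frac{8908660}{-4330866} - \frac{4158768}{-1142228} = 8908660 \left(- \frac{1}{4330866}\right) - - \frac{1039692}{285557} = - \frac{4454330}{2165433} + \frac{1039692}{285557} = \frac{979418254826}{618354551181}$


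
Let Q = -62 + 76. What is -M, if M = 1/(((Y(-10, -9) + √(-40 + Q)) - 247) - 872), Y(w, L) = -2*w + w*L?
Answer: 1009/1018107 + I*√26/1018107 ≈ 0.00099106 + 5.0083e-6*I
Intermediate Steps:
Q = 14
Y(w, L) = -2*w + L*w
M = 1/(-1009 + I*√26) (M = 1/(((-10*(-2 - 9) + √(-40 + 14)) - 247) - 872) = 1/(((-10*(-11) + √(-26)) - 247) - 872) = 1/(((110 + I*√26) - 247) - 872) = 1/((-137 + I*√26) - 872) = 1/(-1009 + I*√26) ≈ -0.00099106 - 5.008e-6*I)
-M = -(-1009/1018107 - I*√26/1018107) = 1009/1018107 + I*√26/1018107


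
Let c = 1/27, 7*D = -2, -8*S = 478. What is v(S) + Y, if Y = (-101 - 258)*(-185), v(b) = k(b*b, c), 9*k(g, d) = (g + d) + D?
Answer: 1818345757/27216 ≈ 66812.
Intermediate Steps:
S = -239/4 (S = -⅛*478 = -239/4 ≈ -59.750)
D = -2/7 (D = (⅐)*(-2) = -2/7 ≈ -0.28571)
c = 1/27 ≈ 0.037037
k(g, d) = -2/63 + d/9 + g/9 (k(g, d) = ((g + d) - 2/7)/9 = ((d + g) - 2/7)/9 = (-2/7 + d + g)/9 = -2/63 + d/9 + g/9)
v(b) = -47/1701 + b²/9 (v(b) = -2/63 + (⅑)*(1/27) + (b*b)/9 = -2/63 + 1/243 + b²/9 = -47/1701 + b²/9)
Y = 66415 (Y = -359*(-185) = 66415)
v(S) + Y = (-47/1701 + (-239/4)²/9) + 66415 = (-47/1701 + (⅑)*(57121/16)) + 66415 = (-47/1701 + 57121/144) + 66415 = 10795117/27216 + 66415 = 1818345757/27216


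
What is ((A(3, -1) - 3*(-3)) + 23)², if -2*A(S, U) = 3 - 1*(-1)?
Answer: 900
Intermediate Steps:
A(S, U) = -2 (A(S, U) = -(3 - 1*(-1))/2 = -(3 + 1)/2 = -½*4 = -2)
((A(3, -1) - 3*(-3)) + 23)² = ((-2 - 3*(-3)) + 23)² = ((-2 + 9) + 23)² = (7 + 23)² = 30² = 900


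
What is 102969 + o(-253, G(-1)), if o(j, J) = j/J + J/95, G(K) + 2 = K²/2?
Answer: 58788461/570 ≈ 1.0314e+5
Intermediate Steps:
G(K) = -2 + K²/2
o(j, J) = J/95 + j/J (o(j, J) = j/J + J*(1/95) = j/J + J/95 = J/95 + j/J)
102969 + o(-253, G(-1)) = 102969 + ((-2 + (½)*(-1)²)/95 - 253/(-2 + (½)*(-1)²)) = 102969 + ((-2 + (½)*1)/95 - 253/(-2 + (½)*1)) = 102969 + ((-2 + ½)/95 - 253/(-2 + ½)) = 102969 + ((1/95)*(-3/2) - 253/(-3/2)) = 102969 + (-3/190 - 253*(-⅔)) = 102969 + (-3/190 + 506/3) = 102969 + 96131/570 = 58788461/570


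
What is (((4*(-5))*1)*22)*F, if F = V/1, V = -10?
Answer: 4400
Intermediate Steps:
F = -10 (F = -10/1 = -10*1 = -10)
(((4*(-5))*1)*22)*F = (((4*(-5))*1)*22)*(-10) = (-20*1*22)*(-10) = -20*22*(-10) = -440*(-10) = 4400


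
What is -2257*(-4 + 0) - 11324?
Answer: -2296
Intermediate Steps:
-2257*(-4 + 0) - 11324 = -2257*(-4) - 11324 = 9028 - 11324 = -2296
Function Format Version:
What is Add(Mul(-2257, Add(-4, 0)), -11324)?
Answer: -2296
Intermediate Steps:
Add(Mul(-2257, Add(-4, 0)), -11324) = Add(Mul(-2257, -4), -11324) = Add(9028, -11324) = -2296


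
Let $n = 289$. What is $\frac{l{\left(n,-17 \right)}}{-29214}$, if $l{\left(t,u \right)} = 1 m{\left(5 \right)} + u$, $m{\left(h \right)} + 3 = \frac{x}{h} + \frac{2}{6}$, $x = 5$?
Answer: $\frac{28}{43821} \approx 0.00063896$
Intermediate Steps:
$m{\left(h \right)} = - \frac{8}{3} + \frac{5}{h}$ ($m{\left(h \right)} = -3 + \left(\frac{5}{h} + \frac{2}{6}\right) = -3 + \left(\frac{5}{h} + 2 \cdot \frac{1}{6}\right) = -3 + \left(\frac{5}{h} + \frac{1}{3}\right) = -3 + \left(\frac{1}{3} + \frac{5}{h}\right) = - \frac{8}{3} + \frac{5}{h}$)
$l{\left(t,u \right)} = - \frac{5}{3} + u$ ($l{\left(t,u \right)} = 1 \left(- \frac{8}{3} + \frac{5}{5}\right) + u = 1 \left(- \frac{8}{3} + 5 \cdot \frac{1}{5}\right) + u = 1 \left(- \frac{8}{3} + 1\right) + u = 1 \left(- \frac{5}{3}\right) + u = - \frac{5}{3} + u$)
$\frac{l{\left(n,-17 \right)}}{-29214} = \frac{- \frac{5}{3} - 17}{-29214} = \left(- \frac{56}{3}\right) \left(- \frac{1}{29214}\right) = \frac{28}{43821}$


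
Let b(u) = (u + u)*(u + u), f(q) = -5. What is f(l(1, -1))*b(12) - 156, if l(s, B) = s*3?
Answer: -3036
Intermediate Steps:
l(s, B) = 3*s
b(u) = 4*u**2 (b(u) = (2*u)*(2*u) = 4*u**2)
f(l(1, -1))*b(12) - 156 = -20*12**2 - 156 = -20*144 - 156 = -5*576 - 156 = -2880 - 156 = -3036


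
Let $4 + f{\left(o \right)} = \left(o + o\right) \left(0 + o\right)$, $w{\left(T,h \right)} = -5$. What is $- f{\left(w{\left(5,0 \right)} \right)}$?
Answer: $-46$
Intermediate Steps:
$f{\left(o \right)} = -4 + 2 o^{2}$ ($f{\left(o \right)} = -4 + \left(o + o\right) \left(0 + o\right) = -4 + 2 o o = -4 + 2 o^{2}$)
$- f{\left(w{\left(5,0 \right)} \right)} = - (-4 + 2 \left(-5\right)^{2}) = - (-4 + 2 \cdot 25) = - (-4 + 50) = \left(-1\right) 46 = -46$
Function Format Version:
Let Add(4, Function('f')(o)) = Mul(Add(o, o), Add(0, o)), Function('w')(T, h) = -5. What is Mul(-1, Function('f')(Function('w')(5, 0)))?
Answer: -46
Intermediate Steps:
Function('f')(o) = Add(-4, Mul(2, Pow(o, 2))) (Function('f')(o) = Add(-4, Mul(Add(o, o), Add(0, o))) = Add(-4, Mul(Mul(2, o), o)) = Add(-4, Mul(2, Pow(o, 2))))
Mul(-1, Function('f')(Function('w')(5, 0))) = Mul(-1, Add(-4, Mul(2, Pow(-5, 2)))) = Mul(-1, Add(-4, Mul(2, 25))) = Mul(-1, Add(-4, 50)) = Mul(-1, 46) = -46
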